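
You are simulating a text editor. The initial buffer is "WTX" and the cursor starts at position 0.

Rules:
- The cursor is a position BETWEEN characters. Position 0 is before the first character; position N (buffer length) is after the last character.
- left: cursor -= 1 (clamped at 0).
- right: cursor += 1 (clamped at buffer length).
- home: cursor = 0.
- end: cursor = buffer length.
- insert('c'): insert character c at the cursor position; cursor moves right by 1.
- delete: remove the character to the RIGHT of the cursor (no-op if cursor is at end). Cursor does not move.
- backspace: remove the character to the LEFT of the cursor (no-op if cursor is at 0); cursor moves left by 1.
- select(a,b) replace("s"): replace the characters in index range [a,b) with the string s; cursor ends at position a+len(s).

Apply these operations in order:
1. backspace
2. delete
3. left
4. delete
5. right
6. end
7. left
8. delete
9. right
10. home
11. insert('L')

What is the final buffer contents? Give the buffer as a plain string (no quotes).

After op 1 (backspace): buf='WTX' cursor=0
After op 2 (delete): buf='TX' cursor=0
After op 3 (left): buf='TX' cursor=0
After op 4 (delete): buf='X' cursor=0
After op 5 (right): buf='X' cursor=1
After op 6 (end): buf='X' cursor=1
After op 7 (left): buf='X' cursor=0
After op 8 (delete): buf='(empty)' cursor=0
After op 9 (right): buf='(empty)' cursor=0
After op 10 (home): buf='(empty)' cursor=0
After op 11 (insert('L')): buf='L' cursor=1

Answer: L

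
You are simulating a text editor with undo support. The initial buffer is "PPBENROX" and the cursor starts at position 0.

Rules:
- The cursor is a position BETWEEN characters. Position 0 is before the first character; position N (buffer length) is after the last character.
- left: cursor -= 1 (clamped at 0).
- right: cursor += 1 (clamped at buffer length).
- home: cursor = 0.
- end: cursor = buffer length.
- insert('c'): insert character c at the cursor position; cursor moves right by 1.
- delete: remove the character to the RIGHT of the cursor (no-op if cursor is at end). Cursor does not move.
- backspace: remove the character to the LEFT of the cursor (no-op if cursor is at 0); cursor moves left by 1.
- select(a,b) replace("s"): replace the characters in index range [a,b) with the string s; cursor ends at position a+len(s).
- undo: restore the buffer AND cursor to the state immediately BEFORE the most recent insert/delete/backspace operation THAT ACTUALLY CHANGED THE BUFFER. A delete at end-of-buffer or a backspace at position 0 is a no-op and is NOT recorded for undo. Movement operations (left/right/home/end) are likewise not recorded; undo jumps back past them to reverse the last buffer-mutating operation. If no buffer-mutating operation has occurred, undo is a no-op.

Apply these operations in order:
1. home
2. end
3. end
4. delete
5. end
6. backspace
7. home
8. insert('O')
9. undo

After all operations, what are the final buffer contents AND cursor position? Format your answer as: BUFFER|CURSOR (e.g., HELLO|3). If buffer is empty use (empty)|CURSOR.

Answer: PPBENRO|0

Derivation:
After op 1 (home): buf='PPBENROX' cursor=0
After op 2 (end): buf='PPBENROX' cursor=8
After op 3 (end): buf='PPBENROX' cursor=8
After op 4 (delete): buf='PPBENROX' cursor=8
After op 5 (end): buf='PPBENROX' cursor=8
After op 6 (backspace): buf='PPBENRO' cursor=7
After op 7 (home): buf='PPBENRO' cursor=0
After op 8 (insert('O')): buf='OPPBENRO' cursor=1
After op 9 (undo): buf='PPBENRO' cursor=0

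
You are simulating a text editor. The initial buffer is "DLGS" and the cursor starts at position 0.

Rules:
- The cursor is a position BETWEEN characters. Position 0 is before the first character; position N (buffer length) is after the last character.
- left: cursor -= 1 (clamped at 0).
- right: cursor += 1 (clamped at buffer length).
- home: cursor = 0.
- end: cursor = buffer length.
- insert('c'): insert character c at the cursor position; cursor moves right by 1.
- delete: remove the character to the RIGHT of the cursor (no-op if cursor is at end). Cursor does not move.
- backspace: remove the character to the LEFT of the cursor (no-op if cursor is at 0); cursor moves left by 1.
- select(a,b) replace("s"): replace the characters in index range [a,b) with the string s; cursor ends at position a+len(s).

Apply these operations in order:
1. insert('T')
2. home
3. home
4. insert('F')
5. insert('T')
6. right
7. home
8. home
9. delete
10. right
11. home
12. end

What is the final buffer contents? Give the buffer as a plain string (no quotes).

After op 1 (insert('T')): buf='TDLGS' cursor=1
After op 2 (home): buf='TDLGS' cursor=0
After op 3 (home): buf='TDLGS' cursor=0
After op 4 (insert('F')): buf='FTDLGS' cursor=1
After op 5 (insert('T')): buf='FTTDLGS' cursor=2
After op 6 (right): buf='FTTDLGS' cursor=3
After op 7 (home): buf='FTTDLGS' cursor=0
After op 8 (home): buf='FTTDLGS' cursor=0
After op 9 (delete): buf='TTDLGS' cursor=0
After op 10 (right): buf='TTDLGS' cursor=1
After op 11 (home): buf='TTDLGS' cursor=0
After op 12 (end): buf='TTDLGS' cursor=6

Answer: TTDLGS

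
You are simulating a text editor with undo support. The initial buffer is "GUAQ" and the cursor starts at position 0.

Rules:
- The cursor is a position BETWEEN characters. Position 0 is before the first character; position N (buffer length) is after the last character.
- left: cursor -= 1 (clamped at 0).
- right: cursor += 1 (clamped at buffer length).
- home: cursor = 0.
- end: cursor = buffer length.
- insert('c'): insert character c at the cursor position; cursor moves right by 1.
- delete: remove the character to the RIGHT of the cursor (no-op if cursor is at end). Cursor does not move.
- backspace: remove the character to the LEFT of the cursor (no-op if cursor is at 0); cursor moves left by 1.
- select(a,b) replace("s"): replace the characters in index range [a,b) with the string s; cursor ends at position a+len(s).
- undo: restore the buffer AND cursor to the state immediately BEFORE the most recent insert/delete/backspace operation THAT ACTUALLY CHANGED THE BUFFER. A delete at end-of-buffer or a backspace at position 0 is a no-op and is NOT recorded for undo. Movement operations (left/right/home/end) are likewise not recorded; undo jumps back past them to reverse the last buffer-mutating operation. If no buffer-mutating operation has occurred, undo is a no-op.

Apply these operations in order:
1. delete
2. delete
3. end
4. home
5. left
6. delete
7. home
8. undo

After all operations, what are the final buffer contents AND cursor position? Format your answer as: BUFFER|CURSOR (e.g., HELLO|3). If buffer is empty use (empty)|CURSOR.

Answer: AQ|0

Derivation:
After op 1 (delete): buf='UAQ' cursor=0
After op 2 (delete): buf='AQ' cursor=0
After op 3 (end): buf='AQ' cursor=2
After op 4 (home): buf='AQ' cursor=0
After op 5 (left): buf='AQ' cursor=0
After op 6 (delete): buf='Q' cursor=0
After op 7 (home): buf='Q' cursor=0
After op 8 (undo): buf='AQ' cursor=0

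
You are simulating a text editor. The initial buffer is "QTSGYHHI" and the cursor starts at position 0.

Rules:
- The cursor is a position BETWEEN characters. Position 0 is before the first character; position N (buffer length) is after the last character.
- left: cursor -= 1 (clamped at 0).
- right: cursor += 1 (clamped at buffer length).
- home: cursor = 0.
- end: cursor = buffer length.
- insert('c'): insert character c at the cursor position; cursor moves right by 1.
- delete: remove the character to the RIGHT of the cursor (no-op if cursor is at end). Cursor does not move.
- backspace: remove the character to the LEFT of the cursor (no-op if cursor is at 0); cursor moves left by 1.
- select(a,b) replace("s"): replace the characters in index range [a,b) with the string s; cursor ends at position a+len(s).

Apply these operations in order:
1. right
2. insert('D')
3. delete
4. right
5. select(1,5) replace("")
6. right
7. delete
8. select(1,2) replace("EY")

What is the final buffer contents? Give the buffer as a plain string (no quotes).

After op 1 (right): buf='QTSGYHHI' cursor=1
After op 2 (insert('D')): buf='QDTSGYHHI' cursor=2
After op 3 (delete): buf='QDSGYHHI' cursor=2
After op 4 (right): buf='QDSGYHHI' cursor=3
After op 5 (select(1,5) replace("")): buf='QHHI' cursor=1
After op 6 (right): buf='QHHI' cursor=2
After op 7 (delete): buf='QHI' cursor=2
After op 8 (select(1,2) replace("EY")): buf='QEYI' cursor=3

Answer: QEYI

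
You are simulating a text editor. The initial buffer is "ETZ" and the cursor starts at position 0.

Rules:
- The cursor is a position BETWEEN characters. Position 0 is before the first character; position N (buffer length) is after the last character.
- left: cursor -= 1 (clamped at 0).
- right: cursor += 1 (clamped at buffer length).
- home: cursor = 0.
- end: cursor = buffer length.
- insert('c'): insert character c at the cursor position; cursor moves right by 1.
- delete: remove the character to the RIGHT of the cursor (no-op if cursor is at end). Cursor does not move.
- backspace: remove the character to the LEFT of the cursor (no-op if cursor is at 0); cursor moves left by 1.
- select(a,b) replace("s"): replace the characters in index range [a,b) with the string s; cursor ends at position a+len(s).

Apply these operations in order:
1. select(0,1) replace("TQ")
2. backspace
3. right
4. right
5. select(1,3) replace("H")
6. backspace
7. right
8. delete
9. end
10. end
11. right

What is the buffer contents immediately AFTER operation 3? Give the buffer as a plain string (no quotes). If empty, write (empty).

Answer: TTZ

Derivation:
After op 1 (select(0,1) replace("TQ")): buf='TQTZ' cursor=2
After op 2 (backspace): buf='TTZ' cursor=1
After op 3 (right): buf='TTZ' cursor=2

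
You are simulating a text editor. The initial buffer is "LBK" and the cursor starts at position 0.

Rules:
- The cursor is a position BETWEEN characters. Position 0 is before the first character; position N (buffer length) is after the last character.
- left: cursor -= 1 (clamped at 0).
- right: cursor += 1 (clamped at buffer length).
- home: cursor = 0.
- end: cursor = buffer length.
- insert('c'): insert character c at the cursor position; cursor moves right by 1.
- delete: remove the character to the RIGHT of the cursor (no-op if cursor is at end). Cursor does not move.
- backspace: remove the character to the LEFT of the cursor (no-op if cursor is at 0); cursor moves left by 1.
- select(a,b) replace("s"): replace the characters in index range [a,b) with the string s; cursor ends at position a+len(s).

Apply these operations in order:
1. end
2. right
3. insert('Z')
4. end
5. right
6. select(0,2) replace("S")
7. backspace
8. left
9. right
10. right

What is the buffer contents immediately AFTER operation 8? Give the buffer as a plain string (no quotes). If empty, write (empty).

Answer: KZ

Derivation:
After op 1 (end): buf='LBK' cursor=3
After op 2 (right): buf='LBK' cursor=3
After op 3 (insert('Z')): buf='LBKZ' cursor=4
After op 4 (end): buf='LBKZ' cursor=4
After op 5 (right): buf='LBKZ' cursor=4
After op 6 (select(0,2) replace("S")): buf='SKZ' cursor=1
After op 7 (backspace): buf='KZ' cursor=0
After op 8 (left): buf='KZ' cursor=0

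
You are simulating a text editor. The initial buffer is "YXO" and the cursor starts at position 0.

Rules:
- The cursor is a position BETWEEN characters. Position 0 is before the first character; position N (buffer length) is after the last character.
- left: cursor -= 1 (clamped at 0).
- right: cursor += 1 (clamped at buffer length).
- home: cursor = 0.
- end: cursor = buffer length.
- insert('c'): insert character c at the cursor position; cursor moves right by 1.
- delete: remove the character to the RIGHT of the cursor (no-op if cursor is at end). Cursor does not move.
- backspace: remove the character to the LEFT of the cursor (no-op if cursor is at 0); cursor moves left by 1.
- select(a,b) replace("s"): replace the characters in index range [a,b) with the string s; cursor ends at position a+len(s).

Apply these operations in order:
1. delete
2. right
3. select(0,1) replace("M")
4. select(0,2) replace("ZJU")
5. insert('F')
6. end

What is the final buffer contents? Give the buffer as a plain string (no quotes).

After op 1 (delete): buf='XO' cursor=0
After op 2 (right): buf='XO' cursor=1
After op 3 (select(0,1) replace("M")): buf='MO' cursor=1
After op 4 (select(0,2) replace("ZJU")): buf='ZJU' cursor=3
After op 5 (insert('F')): buf='ZJUF' cursor=4
After op 6 (end): buf='ZJUF' cursor=4

Answer: ZJUF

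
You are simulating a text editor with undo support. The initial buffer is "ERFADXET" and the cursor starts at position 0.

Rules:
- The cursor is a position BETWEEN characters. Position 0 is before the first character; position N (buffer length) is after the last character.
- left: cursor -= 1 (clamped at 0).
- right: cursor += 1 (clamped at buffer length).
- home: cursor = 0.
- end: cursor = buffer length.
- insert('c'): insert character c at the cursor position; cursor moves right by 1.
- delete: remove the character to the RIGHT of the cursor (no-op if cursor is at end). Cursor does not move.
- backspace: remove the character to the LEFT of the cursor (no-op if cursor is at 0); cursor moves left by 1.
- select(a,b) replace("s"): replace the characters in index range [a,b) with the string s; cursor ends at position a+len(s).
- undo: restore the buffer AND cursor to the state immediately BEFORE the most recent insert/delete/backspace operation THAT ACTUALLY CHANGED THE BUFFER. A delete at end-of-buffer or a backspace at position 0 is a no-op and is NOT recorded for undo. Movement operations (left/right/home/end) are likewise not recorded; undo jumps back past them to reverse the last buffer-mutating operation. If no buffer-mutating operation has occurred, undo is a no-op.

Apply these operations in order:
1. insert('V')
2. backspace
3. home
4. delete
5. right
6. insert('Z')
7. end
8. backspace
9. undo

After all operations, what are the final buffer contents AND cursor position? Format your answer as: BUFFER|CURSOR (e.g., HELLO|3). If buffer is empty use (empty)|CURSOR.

After op 1 (insert('V')): buf='VERFADXET' cursor=1
After op 2 (backspace): buf='ERFADXET' cursor=0
After op 3 (home): buf='ERFADXET' cursor=0
After op 4 (delete): buf='RFADXET' cursor=0
After op 5 (right): buf='RFADXET' cursor=1
After op 6 (insert('Z')): buf='RZFADXET' cursor=2
After op 7 (end): buf='RZFADXET' cursor=8
After op 8 (backspace): buf='RZFADXE' cursor=7
After op 9 (undo): buf='RZFADXET' cursor=8

Answer: RZFADXET|8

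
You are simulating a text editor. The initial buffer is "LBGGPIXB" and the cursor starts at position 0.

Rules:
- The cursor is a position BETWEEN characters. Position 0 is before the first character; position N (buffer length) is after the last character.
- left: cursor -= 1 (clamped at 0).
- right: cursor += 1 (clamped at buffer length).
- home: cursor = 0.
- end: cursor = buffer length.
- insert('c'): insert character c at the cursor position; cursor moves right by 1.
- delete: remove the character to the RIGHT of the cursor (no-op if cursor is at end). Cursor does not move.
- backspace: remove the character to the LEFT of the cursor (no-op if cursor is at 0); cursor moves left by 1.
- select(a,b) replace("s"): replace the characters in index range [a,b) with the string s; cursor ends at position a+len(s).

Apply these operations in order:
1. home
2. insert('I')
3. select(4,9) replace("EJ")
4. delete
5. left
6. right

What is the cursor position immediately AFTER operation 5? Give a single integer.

Answer: 5

Derivation:
After op 1 (home): buf='LBGGPIXB' cursor=0
After op 2 (insert('I')): buf='ILBGGPIXB' cursor=1
After op 3 (select(4,9) replace("EJ")): buf='ILBGEJ' cursor=6
After op 4 (delete): buf='ILBGEJ' cursor=6
After op 5 (left): buf='ILBGEJ' cursor=5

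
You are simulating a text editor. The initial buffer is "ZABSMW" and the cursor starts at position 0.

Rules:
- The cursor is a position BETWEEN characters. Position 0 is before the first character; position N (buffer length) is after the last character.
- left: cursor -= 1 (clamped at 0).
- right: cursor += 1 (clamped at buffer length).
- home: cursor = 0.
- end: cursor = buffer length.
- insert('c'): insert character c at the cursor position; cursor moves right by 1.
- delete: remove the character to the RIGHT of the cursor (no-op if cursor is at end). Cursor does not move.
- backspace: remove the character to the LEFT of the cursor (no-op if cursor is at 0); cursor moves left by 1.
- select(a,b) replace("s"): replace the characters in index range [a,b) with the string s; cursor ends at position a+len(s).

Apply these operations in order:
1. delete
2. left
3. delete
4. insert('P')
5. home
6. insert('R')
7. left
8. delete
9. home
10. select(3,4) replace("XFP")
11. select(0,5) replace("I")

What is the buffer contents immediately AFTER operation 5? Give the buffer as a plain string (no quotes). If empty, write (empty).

After op 1 (delete): buf='ABSMW' cursor=0
After op 2 (left): buf='ABSMW' cursor=0
After op 3 (delete): buf='BSMW' cursor=0
After op 4 (insert('P')): buf='PBSMW' cursor=1
After op 5 (home): buf='PBSMW' cursor=0

Answer: PBSMW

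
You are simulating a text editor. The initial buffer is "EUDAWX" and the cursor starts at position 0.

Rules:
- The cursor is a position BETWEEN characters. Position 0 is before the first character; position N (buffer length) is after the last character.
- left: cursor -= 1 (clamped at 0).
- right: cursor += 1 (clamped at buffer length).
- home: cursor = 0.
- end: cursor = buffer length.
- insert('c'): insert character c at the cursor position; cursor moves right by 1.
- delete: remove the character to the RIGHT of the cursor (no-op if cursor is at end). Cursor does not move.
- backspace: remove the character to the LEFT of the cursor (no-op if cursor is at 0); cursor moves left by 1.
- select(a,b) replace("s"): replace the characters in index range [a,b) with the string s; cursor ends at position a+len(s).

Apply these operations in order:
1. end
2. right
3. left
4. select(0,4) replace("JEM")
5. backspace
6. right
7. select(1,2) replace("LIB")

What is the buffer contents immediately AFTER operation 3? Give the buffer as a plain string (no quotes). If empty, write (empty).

After op 1 (end): buf='EUDAWX' cursor=6
After op 2 (right): buf='EUDAWX' cursor=6
After op 3 (left): buf='EUDAWX' cursor=5

Answer: EUDAWX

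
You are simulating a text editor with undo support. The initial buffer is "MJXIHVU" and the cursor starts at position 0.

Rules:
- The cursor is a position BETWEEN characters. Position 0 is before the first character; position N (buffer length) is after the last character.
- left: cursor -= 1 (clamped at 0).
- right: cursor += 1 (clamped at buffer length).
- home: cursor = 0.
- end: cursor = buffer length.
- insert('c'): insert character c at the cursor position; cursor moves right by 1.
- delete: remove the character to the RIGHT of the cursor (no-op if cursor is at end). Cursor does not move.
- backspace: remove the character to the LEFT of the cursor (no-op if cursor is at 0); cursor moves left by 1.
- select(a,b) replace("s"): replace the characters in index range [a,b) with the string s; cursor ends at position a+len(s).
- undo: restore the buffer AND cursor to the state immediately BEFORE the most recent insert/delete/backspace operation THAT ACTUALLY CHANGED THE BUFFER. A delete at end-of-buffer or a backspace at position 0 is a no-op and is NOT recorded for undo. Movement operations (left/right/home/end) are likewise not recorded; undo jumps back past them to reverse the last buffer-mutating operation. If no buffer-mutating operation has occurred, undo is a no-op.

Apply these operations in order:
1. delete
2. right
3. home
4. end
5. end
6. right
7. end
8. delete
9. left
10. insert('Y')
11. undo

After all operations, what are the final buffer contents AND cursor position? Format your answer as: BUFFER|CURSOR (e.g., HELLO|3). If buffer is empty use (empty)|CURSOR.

After op 1 (delete): buf='JXIHVU' cursor=0
After op 2 (right): buf='JXIHVU' cursor=1
After op 3 (home): buf='JXIHVU' cursor=0
After op 4 (end): buf='JXIHVU' cursor=6
After op 5 (end): buf='JXIHVU' cursor=6
After op 6 (right): buf='JXIHVU' cursor=6
After op 7 (end): buf='JXIHVU' cursor=6
After op 8 (delete): buf='JXIHVU' cursor=6
After op 9 (left): buf='JXIHVU' cursor=5
After op 10 (insert('Y')): buf='JXIHVYU' cursor=6
After op 11 (undo): buf='JXIHVU' cursor=5

Answer: JXIHVU|5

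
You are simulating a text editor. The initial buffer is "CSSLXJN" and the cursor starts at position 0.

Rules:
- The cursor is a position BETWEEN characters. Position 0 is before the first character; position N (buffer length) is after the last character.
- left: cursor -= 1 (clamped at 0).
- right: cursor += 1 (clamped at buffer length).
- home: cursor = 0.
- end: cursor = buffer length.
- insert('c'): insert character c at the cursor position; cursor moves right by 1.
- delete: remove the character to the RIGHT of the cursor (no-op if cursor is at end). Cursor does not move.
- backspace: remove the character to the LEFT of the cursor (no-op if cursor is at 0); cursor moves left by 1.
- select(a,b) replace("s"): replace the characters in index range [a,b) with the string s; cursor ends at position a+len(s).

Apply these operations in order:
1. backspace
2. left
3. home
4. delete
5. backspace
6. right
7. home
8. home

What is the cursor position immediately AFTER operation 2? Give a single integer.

Answer: 0

Derivation:
After op 1 (backspace): buf='CSSLXJN' cursor=0
After op 2 (left): buf='CSSLXJN' cursor=0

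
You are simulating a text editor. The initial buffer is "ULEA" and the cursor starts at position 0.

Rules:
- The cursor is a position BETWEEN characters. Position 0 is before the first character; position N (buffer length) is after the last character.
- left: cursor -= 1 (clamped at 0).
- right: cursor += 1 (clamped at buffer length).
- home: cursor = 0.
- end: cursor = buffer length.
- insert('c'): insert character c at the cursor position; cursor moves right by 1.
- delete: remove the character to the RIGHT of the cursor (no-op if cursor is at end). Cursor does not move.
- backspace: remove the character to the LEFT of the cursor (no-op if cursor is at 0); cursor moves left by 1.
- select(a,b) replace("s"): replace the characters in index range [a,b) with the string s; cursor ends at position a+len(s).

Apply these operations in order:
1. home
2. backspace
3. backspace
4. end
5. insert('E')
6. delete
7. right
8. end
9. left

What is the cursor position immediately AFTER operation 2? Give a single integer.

Answer: 0

Derivation:
After op 1 (home): buf='ULEA' cursor=0
After op 2 (backspace): buf='ULEA' cursor=0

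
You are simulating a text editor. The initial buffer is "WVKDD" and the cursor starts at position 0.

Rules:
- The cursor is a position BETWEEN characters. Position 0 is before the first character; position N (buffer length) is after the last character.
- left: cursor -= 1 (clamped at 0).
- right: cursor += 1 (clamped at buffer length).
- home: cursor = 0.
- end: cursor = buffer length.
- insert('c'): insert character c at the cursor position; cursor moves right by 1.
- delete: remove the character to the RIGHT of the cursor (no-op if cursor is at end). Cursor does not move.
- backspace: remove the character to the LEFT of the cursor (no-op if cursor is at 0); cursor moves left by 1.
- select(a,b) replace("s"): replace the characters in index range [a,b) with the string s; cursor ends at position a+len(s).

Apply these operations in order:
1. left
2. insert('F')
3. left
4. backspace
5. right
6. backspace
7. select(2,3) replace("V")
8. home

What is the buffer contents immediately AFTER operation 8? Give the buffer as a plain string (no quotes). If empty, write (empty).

Answer: WVVDD

Derivation:
After op 1 (left): buf='WVKDD' cursor=0
After op 2 (insert('F')): buf='FWVKDD' cursor=1
After op 3 (left): buf='FWVKDD' cursor=0
After op 4 (backspace): buf='FWVKDD' cursor=0
After op 5 (right): buf='FWVKDD' cursor=1
After op 6 (backspace): buf='WVKDD' cursor=0
After op 7 (select(2,3) replace("V")): buf='WVVDD' cursor=3
After op 8 (home): buf='WVVDD' cursor=0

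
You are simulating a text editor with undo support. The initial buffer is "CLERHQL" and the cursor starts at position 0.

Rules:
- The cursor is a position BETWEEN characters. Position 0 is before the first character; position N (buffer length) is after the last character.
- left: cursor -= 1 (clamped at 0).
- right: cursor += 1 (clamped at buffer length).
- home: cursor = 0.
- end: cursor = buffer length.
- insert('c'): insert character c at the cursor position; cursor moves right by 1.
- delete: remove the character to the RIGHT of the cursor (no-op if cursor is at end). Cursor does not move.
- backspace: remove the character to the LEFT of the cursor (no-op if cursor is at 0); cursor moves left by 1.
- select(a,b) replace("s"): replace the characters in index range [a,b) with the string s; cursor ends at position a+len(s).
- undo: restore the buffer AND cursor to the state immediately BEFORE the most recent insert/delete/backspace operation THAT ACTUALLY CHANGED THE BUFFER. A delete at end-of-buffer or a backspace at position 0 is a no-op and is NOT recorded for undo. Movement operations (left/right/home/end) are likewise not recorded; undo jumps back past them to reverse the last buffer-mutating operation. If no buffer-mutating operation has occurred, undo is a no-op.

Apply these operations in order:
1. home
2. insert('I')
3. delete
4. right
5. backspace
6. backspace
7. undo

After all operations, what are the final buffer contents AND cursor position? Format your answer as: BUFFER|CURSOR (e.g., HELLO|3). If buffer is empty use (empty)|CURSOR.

After op 1 (home): buf='CLERHQL' cursor=0
After op 2 (insert('I')): buf='ICLERHQL' cursor=1
After op 3 (delete): buf='ILERHQL' cursor=1
After op 4 (right): buf='ILERHQL' cursor=2
After op 5 (backspace): buf='IERHQL' cursor=1
After op 6 (backspace): buf='ERHQL' cursor=0
After op 7 (undo): buf='IERHQL' cursor=1

Answer: IERHQL|1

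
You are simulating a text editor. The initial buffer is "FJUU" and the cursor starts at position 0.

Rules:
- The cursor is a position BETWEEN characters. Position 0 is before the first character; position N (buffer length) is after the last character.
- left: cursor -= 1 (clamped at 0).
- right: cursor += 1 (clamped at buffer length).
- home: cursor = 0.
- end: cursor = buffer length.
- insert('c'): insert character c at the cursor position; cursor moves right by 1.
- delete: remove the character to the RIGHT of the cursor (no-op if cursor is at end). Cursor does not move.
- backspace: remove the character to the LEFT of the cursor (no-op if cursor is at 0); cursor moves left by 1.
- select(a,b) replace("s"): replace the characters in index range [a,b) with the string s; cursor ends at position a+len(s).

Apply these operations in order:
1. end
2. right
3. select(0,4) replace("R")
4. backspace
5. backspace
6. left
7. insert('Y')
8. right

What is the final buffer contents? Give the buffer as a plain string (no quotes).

After op 1 (end): buf='FJUU' cursor=4
After op 2 (right): buf='FJUU' cursor=4
After op 3 (select(0,4) replace("R")): buf='R' cursor=1
After op 4 (backspace): buf='(empty)' cursor=0
After op 5 (backspace): buf='(empty)' cursor=0
After op 6 (left): buf='(empty)' cursor=0
After op 7 (insert('Y')): buf='Y' cursor=1
After op 8 (right): buf='Y' cursor=1

Answer: Y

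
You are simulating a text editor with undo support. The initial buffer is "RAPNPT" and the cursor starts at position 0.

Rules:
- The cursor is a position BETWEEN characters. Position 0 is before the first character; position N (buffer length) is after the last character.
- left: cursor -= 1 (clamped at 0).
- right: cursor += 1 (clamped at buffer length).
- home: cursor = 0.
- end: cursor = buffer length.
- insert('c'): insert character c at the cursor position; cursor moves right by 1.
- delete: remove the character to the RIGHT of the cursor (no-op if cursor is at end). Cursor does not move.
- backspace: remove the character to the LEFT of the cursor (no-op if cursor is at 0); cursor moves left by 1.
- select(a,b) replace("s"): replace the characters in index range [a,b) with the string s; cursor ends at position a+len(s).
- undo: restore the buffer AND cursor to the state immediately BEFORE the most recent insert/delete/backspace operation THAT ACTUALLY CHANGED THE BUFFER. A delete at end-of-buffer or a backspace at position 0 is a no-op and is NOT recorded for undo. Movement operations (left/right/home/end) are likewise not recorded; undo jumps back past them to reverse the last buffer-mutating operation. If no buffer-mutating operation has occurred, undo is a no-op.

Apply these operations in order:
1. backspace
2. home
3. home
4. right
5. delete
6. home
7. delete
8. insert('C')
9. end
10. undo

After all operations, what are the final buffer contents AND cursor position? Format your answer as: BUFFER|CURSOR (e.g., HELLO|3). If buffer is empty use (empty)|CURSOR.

After op 1 (backspace): buf='RAPNPT' cursor=0
After op 2 (home): buf='RAPNPT' cursor=0
After op 3 (home): buf='RAPNPT' cursor=0
After op 4 (right): buf='RAPNPT' cursor=1
After op 5 (delete): buf='RPNPT' cursor=1
After op 6 (home): buf='RPNPT' cursor=0
After op 7 (delete): buf='PNPT' cursor=0
After op 8 (insert('C')): buf='CPNPT' cursor=1
After op 9 (end): buf='CPNPT' cursor=5
After op 10 (undo): buf='PNPT' cursor=0

Answer: PNPT|0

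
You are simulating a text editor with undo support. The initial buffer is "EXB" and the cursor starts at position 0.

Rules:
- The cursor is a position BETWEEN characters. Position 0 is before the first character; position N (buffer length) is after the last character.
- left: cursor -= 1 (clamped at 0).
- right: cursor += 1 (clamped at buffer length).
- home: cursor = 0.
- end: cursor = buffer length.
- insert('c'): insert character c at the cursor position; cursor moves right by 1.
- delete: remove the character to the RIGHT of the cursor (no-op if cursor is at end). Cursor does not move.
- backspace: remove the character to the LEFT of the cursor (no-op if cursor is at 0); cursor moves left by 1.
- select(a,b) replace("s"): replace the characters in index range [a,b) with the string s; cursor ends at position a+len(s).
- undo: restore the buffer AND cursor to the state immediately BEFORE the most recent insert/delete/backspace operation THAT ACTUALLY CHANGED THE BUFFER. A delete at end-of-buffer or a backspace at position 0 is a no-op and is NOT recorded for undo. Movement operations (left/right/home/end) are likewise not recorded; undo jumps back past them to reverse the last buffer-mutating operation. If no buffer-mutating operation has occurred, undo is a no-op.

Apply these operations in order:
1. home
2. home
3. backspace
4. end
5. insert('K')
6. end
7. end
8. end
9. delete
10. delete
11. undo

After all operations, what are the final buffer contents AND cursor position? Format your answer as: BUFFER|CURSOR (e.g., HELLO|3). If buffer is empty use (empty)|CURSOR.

Answer: EXB|3

Derivation:
After op 1 (home): buf='EXB' cursor=0
After op 2 (home): buf='EXB' cursor=0
After op 3 (backspace): buf='EXB' cursor=0
After op 4 (end): buf='EXB' cursor=3
After op 5 (insert('K')): buf='EXBK' cursor=4
After op 6 (end): buf='EXBK' cursor=4
After op 7 (end): buf='EXBK' cursor=4
After op 8 (end): buf='EXBK' cursor=4
After op 9 (delete): buf='EXBK' cursor=4
After op 10 (delete): buf='EXBK' cursor=4
After op 11 (undo): buf='EXB' cursor=3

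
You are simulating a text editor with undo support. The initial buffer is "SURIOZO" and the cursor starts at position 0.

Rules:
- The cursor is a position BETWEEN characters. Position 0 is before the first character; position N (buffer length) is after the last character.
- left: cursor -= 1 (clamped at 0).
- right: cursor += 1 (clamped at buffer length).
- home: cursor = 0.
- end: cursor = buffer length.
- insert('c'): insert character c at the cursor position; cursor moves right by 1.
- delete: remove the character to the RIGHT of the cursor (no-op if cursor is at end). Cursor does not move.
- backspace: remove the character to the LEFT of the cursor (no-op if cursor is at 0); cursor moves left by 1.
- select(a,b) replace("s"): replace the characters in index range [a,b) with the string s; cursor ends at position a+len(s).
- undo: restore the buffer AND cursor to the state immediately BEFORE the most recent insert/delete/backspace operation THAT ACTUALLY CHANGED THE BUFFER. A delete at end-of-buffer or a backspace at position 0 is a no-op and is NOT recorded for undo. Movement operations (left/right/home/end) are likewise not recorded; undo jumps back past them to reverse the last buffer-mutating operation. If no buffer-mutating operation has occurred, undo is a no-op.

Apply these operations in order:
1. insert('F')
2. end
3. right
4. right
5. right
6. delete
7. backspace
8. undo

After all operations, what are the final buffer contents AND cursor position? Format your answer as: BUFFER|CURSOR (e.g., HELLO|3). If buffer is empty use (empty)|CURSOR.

After op 1 (insert('F')): buf='FSURIOZO' cursor=1
After op 2 (end): buf='FSURIOZO' cursor=8
After op 3 (right): buf='FSURIOZO' cursor=8
After op 4 (right): buf='FSURIOZO' cursor=8
After op 5 (right): buf='FSURIOZO' cursor=8
After op 6 (delete): buf='FSURIOZO' cursor=8
After op 7 (backspace): buf='FSURIOZ' cursor=7
After op 8 (undo): buf='FSURIOZO' cursor=8

Answer: FSURIOZO|8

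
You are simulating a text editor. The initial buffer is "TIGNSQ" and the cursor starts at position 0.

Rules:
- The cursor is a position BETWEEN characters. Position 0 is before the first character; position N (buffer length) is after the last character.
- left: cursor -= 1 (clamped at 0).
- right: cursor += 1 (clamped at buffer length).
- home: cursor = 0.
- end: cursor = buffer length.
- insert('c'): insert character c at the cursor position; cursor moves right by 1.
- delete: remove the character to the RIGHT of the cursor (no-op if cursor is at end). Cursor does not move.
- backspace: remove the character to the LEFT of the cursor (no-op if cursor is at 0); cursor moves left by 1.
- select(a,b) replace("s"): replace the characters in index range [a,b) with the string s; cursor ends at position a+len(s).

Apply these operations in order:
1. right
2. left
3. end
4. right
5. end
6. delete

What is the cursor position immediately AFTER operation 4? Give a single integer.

Answer: 6

Derivation:
After op 1 (right): buf='TIGNSQ' cursor=1
After op 2 (left): buf='TIGNSQ' cursor=0
After op 3 (end): buf='TIGNSQ' cursor=6
After op 4 (right): buf='TIGNSQ' cursor=6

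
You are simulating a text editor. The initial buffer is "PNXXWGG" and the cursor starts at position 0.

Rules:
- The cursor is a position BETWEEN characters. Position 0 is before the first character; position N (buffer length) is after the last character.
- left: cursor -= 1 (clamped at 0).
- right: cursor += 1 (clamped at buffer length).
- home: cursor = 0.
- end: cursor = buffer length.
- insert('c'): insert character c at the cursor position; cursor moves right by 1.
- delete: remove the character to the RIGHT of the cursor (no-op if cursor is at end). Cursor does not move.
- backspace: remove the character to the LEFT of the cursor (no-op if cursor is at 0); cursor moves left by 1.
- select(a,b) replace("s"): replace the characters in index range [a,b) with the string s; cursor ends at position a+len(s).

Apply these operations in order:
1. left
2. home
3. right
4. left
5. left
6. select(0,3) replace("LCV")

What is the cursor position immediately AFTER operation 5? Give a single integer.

Answer: 0

Derivation:
After op 1 (left): buf='PNXXWGG' cursor=0
After op 2 (home): buf='PNXXWGG' cursor=0
After op 3 (right): buf='PNXXWGG' cursor=1
After op 4 (left): buf='PNXXWGG' cursor=0
After op 5 (left): buf='PNXXWGG' cursor=0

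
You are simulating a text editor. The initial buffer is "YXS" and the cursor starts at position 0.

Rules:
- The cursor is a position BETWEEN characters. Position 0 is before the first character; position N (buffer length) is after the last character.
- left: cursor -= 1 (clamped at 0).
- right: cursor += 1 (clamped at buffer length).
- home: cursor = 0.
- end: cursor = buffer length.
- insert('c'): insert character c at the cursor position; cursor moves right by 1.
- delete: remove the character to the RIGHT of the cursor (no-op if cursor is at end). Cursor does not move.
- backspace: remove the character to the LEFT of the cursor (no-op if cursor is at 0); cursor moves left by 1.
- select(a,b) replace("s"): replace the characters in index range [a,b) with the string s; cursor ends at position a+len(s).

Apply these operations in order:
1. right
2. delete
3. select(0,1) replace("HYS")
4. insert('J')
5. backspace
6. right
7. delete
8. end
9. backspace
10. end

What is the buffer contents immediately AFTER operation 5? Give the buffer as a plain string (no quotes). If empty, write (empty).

After op 1 (right): buf='YXS' cursor=1
After op 2 (delete): buf='YS' cursor=1
After op 3 (select(0,1) replace("HYS")): buf='HYSS' cursor=3
After op 4 (insert('J')): buf='HYSJS' cursor=4
After op 5 (backspace): buf='HYSS' cursor=3

Answer: HYSS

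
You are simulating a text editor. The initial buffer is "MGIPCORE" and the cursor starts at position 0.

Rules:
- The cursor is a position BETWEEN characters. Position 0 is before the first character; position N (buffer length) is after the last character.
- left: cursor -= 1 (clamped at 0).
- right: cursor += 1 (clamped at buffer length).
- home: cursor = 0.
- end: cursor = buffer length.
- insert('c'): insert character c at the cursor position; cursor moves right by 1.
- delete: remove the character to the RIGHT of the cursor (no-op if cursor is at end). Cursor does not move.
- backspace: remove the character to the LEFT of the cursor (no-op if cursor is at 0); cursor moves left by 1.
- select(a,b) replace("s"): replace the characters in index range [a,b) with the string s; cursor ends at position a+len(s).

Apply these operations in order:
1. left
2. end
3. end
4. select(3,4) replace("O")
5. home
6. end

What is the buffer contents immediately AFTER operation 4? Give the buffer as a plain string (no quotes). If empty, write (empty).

Answer: MGIOCORE

Derivation:
After op 1 (left): buf='MGIPCORE' cursor=0
After op 2 (end): buf='MGIPCORE' cursor=8
After op 3 (end): buf='MGIPCORE' cursor=8
After op 4 (select(3,4) replace("O")): buf='MGIOCORE' cursor=4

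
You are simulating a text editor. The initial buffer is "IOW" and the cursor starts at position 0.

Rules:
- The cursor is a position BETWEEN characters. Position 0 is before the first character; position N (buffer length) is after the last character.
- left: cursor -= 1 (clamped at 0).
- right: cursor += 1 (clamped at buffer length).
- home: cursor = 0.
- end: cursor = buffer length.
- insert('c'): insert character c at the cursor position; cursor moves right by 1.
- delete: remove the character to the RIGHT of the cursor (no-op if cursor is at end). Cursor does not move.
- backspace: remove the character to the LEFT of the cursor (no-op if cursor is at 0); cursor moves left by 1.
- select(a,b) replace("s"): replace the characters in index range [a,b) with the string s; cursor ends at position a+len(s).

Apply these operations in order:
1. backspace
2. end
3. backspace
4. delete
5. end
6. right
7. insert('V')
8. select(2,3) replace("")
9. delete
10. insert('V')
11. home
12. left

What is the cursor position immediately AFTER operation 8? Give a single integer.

After op 1 (backspace): buf='IOW' cursor=0
After op 2 (end): buf='IOW' cursor=3
After op 3 (backspace): buf='IO' cursor=2
After op 4 (delete): buf='IO' cursor=2
After op 5 (end): buf='IO' cursor=2
After op 6 (right): buf='IO' cursor=2
After op 7 (insert('V')): buf='IOV' cursor=3
After op 8 (select(2,3) replace("")): buf='IO' cursor=2

Answer: 2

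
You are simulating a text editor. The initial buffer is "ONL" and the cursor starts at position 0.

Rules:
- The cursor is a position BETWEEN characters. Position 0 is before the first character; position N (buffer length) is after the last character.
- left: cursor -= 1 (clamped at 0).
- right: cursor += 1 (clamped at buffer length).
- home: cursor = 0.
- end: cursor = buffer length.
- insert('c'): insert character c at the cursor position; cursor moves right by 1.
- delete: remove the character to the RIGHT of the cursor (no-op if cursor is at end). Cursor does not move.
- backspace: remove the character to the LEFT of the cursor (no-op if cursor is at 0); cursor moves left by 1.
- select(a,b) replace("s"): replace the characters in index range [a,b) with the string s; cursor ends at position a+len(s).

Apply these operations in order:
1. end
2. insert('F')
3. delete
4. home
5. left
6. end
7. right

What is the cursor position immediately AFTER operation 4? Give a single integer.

After op 1 (end): buf='ONL' cursor=3
After op 2 (insert('F')): buf='ONLF' cursor=4
After op 3 (delete): buf='ONLF' cursor=4
After op 4 (home): buf='ONLF' cursor=0

Answer: 0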